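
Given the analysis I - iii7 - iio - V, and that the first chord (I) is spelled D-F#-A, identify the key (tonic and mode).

D major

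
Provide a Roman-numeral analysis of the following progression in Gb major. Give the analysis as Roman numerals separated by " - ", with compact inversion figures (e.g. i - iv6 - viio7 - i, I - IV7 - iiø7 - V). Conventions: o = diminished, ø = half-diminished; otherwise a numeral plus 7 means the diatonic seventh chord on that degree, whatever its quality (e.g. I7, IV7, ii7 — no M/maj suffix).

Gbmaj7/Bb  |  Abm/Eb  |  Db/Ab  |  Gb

Gbmaj7/Bb: root Gb is the tonic; major seventh chord there is I65.
Abm/Eb has root Ab, degree 2 in Gb major, so ii64.
Db/Ab has root Db, degree 5 in Gb major, so V64.
Gb has root Gb, degree 1 in Gb major, so I.

I65 - ii64 - V64 - I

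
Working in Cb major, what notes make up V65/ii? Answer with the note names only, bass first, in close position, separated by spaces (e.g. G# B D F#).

V65/ii is a secondary dominant — the dominant seventh of ii. ii in Cb major is Db, so the applied chord's root is Ab, a perfect fifth above.
Building a dominant seventh chord on Ab gives Ab-C-Eb-Gb.
The figured bass 65 indicates first inversion, placing the third (C) in the bass: C-Eb-Gb-Ab.

C Eb Gb Ab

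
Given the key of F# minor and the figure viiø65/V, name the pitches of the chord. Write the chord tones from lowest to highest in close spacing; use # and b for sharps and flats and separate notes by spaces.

D# F# A# B#

viiø65/V is a secondary leading-tone chord. The target V is C# in F# minor; the applied chord is rooted a semitone below, on B#.
Building a half-diminished seventh chord on B# gives B#-D#-F#-A#.
With the 65 figure the chord is in first inversion; from the bass D# upward in close position it reads D#-F#-A#-B#.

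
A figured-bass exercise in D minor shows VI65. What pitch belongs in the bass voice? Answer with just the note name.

VI in D minor has root Bb; the chord is Bb-D-F-A.
The figure 65 means first inversion — the third is in the bass.

D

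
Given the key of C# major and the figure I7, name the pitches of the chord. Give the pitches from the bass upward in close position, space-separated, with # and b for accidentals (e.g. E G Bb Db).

C# E# G# B#

The numeral's case and figure indicate a major seventh chord. In C# major its root, the first degree, is C#.
That chord is spelled C#-E#-G#-B#.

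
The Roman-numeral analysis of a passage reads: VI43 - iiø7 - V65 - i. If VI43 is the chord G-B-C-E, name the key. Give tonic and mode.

E minor

The anchor chord is a major seventh chord on C, labeled VI43.
If C is scale degree 6 and the mode makes that degree carry a major seventh chord, the tonic is E and the mode is minor.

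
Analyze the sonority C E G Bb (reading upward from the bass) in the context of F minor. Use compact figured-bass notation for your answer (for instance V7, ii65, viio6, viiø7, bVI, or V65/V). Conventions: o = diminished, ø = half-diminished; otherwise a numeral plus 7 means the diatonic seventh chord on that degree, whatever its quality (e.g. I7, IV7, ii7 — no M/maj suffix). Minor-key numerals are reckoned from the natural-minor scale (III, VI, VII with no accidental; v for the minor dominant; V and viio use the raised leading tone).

Stacked in thirds the chord is C-E-G-Bb: a dominant seventh chord on C.
C is scale degree 5 in F minor, and a dominant seventh chord on that degree is written V7.

V7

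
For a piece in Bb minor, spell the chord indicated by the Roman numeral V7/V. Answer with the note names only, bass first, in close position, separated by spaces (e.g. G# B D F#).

C E G Bb

The slash means an applied dominant: we want the dominant of V. In Bb minor, V is F major, and its dominant is built on C.
Building a dominant seventh chord on C gives C-E-G-Bb.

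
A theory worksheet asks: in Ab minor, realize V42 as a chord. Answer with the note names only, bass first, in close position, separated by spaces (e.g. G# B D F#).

In Ab minor, the dominant is Eb. The dominant is major (leading tone raised), so V is a dominant seventh chord.
That chord is spelled Eb-G-Bb-Db.
With the 42 figure the chord is in third inversion; from the bass Db upward in close position it reads Db-Eb-G-Bb.

Db Eb G Bb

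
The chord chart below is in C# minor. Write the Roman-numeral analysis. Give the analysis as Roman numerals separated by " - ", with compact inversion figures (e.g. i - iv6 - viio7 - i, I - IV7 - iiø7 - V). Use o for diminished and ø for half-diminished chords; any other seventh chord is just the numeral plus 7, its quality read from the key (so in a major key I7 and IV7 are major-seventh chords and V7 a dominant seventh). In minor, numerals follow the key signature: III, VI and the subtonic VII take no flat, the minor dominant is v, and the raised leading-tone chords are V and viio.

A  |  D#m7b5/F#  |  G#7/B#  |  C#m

VI - iiø65 - V65 - i

A: major triad on A = scale degree 6 → VI.
D#m7b5/F#: half-diminished seventh chord on D# = scale degree 2 → iiø65.
G#7/B# has root G#, degree 5 in C# minor, so V65.
C#m: minor triad on C# = scale degree 1 → i.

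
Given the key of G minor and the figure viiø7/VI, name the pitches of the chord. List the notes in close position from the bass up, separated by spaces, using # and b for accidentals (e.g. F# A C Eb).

D F Ab C

The slash marks an applied leading-tone chord: viio of VI. In G minor, VI is Eb, so the leading tone to it is D, a half step below.
Building a half-diminished seventh chord on D gives D-F-Ab-C.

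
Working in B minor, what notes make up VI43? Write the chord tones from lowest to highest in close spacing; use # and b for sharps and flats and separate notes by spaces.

The numeral's case and figure indicate a major seventh chord. In B minor its root, scale degree 6, is G.
Stacking thirds from G gives G-B-D-F#.
With the 43 figure the chord is in second inversion; from the bass D upward in close position it reads D-F#-G-B.

D F# G B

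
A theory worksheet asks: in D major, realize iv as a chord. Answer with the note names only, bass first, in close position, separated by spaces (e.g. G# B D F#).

iv is the minor subdominant, borrowed from the parallel minor. In D major that root is G.
So the chord is G-Bb-D.

G Bb D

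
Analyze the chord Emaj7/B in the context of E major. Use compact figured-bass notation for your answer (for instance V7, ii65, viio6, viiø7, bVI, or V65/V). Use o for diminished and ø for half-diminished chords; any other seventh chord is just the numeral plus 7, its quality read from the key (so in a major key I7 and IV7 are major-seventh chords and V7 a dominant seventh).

I43

The pitches E-G#-B-D# form a major seventh chord rooted on E.
E is scale degree 1 in E major, and a major seventh chord on that degree is written I7.
With B in the bass the chord is in second inversion, so the figured bass is 43.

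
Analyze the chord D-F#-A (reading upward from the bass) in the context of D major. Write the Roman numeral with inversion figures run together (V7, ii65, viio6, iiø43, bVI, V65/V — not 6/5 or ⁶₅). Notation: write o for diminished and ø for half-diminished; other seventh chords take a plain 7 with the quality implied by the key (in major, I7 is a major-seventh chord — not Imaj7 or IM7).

Stacked in thirds the chord is D-F#-A: a major triad on D.
D is scale degree 1 in D major, and a major triad on that degree is written I.

I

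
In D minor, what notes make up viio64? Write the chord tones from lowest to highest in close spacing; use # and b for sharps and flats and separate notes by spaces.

In D minor, the leading-tone chord is built on the raised seventh degree, C#.
That chord is spelled C#-E-G.
The figured bass 64 indicates second inversion, placing the fifth (G) in the bass: G-C#-E.

G C# E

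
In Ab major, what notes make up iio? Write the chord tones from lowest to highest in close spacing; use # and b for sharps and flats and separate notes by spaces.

iio is the diminished supertonic triad, borrowed from the parallel minor. In Ab major that root is Bb.
So the chord is Bb-Db-Fb, a diminished triad.

Bb Db Fb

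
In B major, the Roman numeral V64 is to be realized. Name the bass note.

V in B major has root F#; the chord is F#-A#-C#.
The figure 64 means second inversion — the fifth is in the bass.

C#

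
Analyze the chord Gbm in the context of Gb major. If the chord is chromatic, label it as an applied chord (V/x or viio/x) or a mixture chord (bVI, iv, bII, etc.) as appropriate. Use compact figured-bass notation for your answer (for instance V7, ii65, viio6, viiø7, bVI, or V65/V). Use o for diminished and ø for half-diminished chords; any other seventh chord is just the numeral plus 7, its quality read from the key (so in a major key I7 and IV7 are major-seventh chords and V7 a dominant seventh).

i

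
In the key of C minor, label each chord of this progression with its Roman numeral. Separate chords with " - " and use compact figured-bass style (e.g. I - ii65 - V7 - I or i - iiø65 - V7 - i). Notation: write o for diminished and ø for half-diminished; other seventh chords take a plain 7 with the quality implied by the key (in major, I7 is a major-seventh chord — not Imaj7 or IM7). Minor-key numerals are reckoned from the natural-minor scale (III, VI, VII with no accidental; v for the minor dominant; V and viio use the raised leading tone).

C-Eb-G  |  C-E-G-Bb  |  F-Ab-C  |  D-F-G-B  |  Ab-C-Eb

i - V7/iv - iv - V43 - VI

C-Eb-G: root C is the tonic; minor triad there is i.
C-E-G-Bb is the secondary dominant of iv (dominant seventh chord on C): V7/iv.
F-Ab-C: minor triad on F = scale degree 4 → iv.
D-F-G-B: root G is the dominant; dominant seventh chord there is V43.
Ab-C-Eb has root Ab, degree 6 in C minor, so VI.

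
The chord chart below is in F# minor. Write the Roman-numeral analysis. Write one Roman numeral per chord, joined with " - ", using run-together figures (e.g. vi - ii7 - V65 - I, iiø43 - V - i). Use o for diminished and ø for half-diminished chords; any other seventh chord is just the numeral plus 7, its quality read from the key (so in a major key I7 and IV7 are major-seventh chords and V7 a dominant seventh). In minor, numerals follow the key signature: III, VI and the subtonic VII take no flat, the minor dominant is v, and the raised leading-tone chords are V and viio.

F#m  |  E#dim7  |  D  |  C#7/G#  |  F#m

F#m: minor triad on F# = scale degree 1 → i.
E#dim7 has root E#, degree 7 in F# minor, so viio7.
D has root D, degree 6 in F# minor, so VI.
C#7/G#: dominant seventh chord on C# = scale degree 5 → V43.
F#m has root F#, degree 1 in F# minor, so i.

i - viio7 - VI - V43 - i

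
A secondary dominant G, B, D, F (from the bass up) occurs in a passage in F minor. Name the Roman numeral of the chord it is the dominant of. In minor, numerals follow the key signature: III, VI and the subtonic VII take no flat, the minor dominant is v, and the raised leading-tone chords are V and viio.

The chord is a dominant seventh chord on G.
A dominant resolves down a perfect fifth: G → C. In F minor, C is scale degree 5, i.e. V.

V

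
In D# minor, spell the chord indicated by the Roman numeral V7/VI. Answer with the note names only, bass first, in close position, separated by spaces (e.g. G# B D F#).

F# A# C# E

The slash means an applied dominant: we want the dominant of VI. In D# minor, VI is B major, and its dominant is built on F#.
Building a dominant seventh chord on F# gives F#-A#-C#-E.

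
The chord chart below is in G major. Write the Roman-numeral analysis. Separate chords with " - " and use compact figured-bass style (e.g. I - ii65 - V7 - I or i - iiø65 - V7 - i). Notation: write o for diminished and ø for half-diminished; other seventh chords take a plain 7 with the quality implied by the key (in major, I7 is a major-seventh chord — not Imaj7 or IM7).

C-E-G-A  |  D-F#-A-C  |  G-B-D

C-E-G-A has root A, degree 2 in G major, so ii65.
D-F#-A-C: root D is the dominant; dominant seventh chord there is V7.
G-B-D: major triad on G = scale degree 1 → I.

ii65 - V7 - I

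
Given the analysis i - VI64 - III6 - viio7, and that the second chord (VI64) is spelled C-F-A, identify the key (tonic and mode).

A minor

VI64 is given as C-F-A — a major triad with root F.
VI64 on F implies F is the submediant; that puts the tonic at A, and the uppercase numeral fits minor mode.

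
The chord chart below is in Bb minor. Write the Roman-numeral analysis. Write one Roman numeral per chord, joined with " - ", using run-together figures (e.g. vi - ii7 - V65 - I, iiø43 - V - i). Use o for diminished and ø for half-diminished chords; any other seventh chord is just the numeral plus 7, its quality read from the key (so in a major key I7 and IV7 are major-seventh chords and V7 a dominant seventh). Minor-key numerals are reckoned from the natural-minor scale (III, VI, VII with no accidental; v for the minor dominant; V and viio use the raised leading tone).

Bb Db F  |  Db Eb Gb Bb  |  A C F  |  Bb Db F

i - iv42 - V6 - i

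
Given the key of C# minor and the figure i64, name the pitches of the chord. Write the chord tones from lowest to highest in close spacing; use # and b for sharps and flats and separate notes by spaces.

In C# minor, the first degree is C#, and the diatonic chord built there is a minor triad.
Stacking thirds from C# gives C#-E-G#.
The figured bass 64 indicates second inversion, placing the fifth (G#) in the bass: G#-C#-E.

G# C# E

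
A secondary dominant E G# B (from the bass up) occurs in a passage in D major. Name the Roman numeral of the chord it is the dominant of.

V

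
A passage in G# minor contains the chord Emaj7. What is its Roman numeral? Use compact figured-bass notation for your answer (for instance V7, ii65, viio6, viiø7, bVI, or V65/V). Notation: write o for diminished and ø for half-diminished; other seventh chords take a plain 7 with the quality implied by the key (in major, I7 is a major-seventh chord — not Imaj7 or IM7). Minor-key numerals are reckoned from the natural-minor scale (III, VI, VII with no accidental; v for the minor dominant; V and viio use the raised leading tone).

VI7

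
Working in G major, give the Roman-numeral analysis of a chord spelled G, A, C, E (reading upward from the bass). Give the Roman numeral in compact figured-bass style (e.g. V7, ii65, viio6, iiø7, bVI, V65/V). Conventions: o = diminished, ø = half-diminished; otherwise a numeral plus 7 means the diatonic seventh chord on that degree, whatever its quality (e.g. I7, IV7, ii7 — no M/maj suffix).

Stacked in thirds the chord is A-C-E-G: a minor seventh chord on A.
A is scale degree 2 in G major, and a minor seventh chord on that degree is written ii7.
With G in the bass the chord is in third inversion, so the figured bass is 42.

ii42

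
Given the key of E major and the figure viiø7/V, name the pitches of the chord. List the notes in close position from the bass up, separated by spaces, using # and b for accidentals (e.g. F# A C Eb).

viiø7/V is a secondary leading-tone chord. The target V is B in E major; the applied chord is rooted a semitone below, on A#.
Building a half-diminished seventh chord on A# gives A#-C#-E-G#.

A# C# E G#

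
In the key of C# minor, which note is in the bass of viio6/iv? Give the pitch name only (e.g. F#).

G#

The applied chord viio6/iv is rooted on E#: E#-G#-B.
The figure 6 means first inversion — the third is in the bass.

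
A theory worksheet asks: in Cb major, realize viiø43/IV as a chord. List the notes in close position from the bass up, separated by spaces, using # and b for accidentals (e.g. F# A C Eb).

The slash marks an applied leading-tone chord: viio of IV. In Cb major, IV is Fb, so the leading tone to it is Eb, a half step below.
Building a half-diminished seventh chord on Eb gives Eb-Gb-Bbb-Db.
The figured bass 43 indicates second inversion, placing the fifth (Bbb) in the bass: Bbb-Db-Eb-Gb.

Bbb Db Eb Gb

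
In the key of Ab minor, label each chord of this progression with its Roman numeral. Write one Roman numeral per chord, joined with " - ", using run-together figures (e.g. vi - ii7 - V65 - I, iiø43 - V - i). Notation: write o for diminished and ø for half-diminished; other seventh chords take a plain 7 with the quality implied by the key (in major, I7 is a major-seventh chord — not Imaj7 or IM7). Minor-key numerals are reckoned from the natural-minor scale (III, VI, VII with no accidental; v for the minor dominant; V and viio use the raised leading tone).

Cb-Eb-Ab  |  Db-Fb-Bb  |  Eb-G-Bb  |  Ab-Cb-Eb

i6 - iio6 - V - i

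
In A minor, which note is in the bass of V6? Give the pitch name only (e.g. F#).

G#

V in A minor has root E; the chord is E-G#-B.
The figure 6 means first inversion — the third is in the bass.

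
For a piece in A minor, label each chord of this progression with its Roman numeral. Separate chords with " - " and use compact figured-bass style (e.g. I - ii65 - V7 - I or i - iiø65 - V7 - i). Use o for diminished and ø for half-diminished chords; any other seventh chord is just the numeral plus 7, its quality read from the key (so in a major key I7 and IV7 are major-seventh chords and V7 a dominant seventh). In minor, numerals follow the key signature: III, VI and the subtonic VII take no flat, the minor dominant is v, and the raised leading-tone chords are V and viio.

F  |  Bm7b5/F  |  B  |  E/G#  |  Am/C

F: major triad on F = scale degree 6 → VI.
Bm7b5/F: root B is the supertonic; half-diminished seventh chord there is iiø43.
B: chromatic; B is V of V, so V/V.
E/G#: root E is the dominant; major triad there is V6.
Am/C has root A, degree 1 in A minor, so i6.

VI - iiø43 - V/V - V6 - i6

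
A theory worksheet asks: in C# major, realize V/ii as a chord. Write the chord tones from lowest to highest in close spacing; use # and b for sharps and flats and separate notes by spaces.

A# C## E#

The slash means an applied dominant: we want the dominant of ii. In C# major, ii is D# minor, and its dominant is built on A#.
Building a major triad on A# gives A#-C##-E#.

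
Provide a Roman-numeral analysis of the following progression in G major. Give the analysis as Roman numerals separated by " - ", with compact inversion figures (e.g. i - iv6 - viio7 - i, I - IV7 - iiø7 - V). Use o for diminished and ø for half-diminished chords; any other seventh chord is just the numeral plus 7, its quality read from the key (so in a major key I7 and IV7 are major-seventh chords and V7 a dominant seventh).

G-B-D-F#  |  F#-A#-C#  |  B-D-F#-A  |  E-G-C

I7 - V/iii - iii7 - IV6

G-B-D-F# has root G, degree 1 in G major, so I7.
F#-A#-C#: a major triad on F#, the applied dominant of iii → V/iii.
B-D-F#-A: root B is the mediant; minor seventh chord there is iii7.
E-G-C has root C, degree 4 in G major, so IV6.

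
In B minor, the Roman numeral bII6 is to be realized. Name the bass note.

E

bII in B minor has root C; the chord is C-E-G.
The figure 6 means first inversion — the third is in the bass.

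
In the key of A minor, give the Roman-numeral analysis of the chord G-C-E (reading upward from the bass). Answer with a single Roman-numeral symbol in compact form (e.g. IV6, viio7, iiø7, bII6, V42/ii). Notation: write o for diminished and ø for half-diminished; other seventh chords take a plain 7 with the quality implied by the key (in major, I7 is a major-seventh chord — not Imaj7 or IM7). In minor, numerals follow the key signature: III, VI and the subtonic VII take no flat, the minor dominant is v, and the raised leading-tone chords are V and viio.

III64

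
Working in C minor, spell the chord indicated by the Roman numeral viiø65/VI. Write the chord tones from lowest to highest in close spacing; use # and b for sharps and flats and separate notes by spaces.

viiø65/VI is a secondary leading-tone chord. The target VI is Ab in C minor; the applied chord is rooted a semitone below, on G.
Building a half-diminished seventh chord on G gives G-Bb-Db-F.
The figured bass 65 indicates first inversion, placing the third (Bb) in the bass: Bb-Db-F-G.

Bb Db F G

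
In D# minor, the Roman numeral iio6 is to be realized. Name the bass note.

G#

iio in D# minor has root E#; the chord is E#-G#-B.
The figure 6 means first inversion — the third is in the bass.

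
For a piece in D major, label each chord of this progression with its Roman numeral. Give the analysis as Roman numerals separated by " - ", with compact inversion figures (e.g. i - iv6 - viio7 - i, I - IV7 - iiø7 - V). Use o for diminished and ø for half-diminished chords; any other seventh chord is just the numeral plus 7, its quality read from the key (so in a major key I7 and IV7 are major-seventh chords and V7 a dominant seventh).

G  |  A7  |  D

IV - V7 - I

G: major triad on G = scale degree 4 → IV.
A7: root A is the dominant; dominant seventh chord there is V7.
D: major triad on D = scale degree 1 → I.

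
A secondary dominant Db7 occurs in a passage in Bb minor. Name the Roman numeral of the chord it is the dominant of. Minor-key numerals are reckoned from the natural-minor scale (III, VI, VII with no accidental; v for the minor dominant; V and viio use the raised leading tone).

The chord is a dominant seventh chord on Db.
A dominant resolves down a perfect fifth: Db → Gb. In Bb minor, Gb is scale degree 6, i.e. VI.

VI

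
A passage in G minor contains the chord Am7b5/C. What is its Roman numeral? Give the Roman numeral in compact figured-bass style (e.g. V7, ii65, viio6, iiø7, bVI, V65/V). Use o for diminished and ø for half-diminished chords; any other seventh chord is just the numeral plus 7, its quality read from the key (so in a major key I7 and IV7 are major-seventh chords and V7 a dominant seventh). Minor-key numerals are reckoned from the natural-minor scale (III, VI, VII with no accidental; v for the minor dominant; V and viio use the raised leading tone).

iiø65

Stacked in thirds the chord is A-C-Eb-G: a half-diminished seventh chord on A.
A is scale degree 2 in G minor, and a half-diminished seventh chord on that degree is written iiø7.
With C in the bass the chord is in first inversion, so the figured bass is 65.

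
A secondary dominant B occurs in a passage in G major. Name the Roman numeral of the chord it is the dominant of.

vi

The chord is a major triad on B.
A dominant resolves down a perfect fifth: B → E. In G major, E is scale degree 6, i.e. vi.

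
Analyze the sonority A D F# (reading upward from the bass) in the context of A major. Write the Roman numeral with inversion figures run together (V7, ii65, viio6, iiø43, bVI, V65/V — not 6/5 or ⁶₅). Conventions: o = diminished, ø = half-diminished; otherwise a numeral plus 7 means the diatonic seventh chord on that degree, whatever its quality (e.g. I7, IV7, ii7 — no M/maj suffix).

Stacked in thirds the chord is D-F#-A: a major triad on D.
D is scale degree 4 in A major, and a major triad on that degree is written IV.
With A in the bass the chord is in second inversion, so the figured bass is 64.

IV64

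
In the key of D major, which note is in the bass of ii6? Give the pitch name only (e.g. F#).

G

ii in D major has root E; the chord is E-G-B.
The figure 6 means first inversion — the third is in the bass.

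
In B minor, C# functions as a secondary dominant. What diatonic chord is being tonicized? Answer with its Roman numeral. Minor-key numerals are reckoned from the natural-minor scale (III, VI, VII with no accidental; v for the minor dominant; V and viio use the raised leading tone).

V

The chord is a major triad on C#.
A dominant resolves down a perfect fifth: C# → F#. In B minor, F# is scale degree 5, i.e. V.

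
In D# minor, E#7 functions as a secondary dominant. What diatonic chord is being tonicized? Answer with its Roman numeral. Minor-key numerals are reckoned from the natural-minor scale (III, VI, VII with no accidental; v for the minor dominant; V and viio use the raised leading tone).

V

The chord is a dominant seventh chord on E#.
A dominant resolves down a perfect fifth: E# → A#. In D# minor, A# is scale degree 5, i.e. V.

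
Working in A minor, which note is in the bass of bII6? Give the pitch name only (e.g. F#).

bII in A minor has root Bb; the chord is Bb-D-F.
The figure 6 means first inversion — the third is in the bass.

D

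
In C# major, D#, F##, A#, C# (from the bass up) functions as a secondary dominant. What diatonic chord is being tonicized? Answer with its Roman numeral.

The chord is a dominant seventh chord on D#.
A dominant resolves down a perfect fifth: D# → G#. In C# major, G# is scale degree 5, i.e. V.

V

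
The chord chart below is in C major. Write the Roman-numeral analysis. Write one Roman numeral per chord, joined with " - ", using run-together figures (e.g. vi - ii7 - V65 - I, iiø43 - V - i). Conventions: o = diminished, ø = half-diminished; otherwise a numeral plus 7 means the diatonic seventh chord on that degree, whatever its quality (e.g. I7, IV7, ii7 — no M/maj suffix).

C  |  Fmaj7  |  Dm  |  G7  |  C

I - IV7 - ii - V7 - I

C: major triad on C = scale degree 1 → I.
Fmaj7: major seventh chord on F = scale degree 4 → IV7.
Dm has root D, degree 2 in C major, so ii.
G7: root G is the dominant; dominant seventh chord there is V7.
C: root C is the tonic; major triad there is I.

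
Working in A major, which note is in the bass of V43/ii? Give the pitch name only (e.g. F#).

C#

The applied chord V43/ii is rooted on F#: F#-A#-C#-E.
The figure 43 means second inversion — the fifth is in the bass.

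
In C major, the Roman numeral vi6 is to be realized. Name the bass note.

C

vi in C major has root A; the chord is A-C-E.
The figure 6 means first inversion — the third is in the bass.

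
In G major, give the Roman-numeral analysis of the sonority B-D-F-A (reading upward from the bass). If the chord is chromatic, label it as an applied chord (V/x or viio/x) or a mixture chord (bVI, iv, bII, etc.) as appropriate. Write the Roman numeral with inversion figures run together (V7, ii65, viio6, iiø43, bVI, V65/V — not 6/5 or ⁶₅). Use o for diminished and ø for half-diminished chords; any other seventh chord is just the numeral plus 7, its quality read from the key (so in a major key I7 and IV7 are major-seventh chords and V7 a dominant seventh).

Stacked in thirds the chord is B-D-F-A: a half-diminished seventh chord on B.
B sits a half step below C (IV in G major); a diminished chord there is the applied leading-tone chord of IV.

viiø7/IV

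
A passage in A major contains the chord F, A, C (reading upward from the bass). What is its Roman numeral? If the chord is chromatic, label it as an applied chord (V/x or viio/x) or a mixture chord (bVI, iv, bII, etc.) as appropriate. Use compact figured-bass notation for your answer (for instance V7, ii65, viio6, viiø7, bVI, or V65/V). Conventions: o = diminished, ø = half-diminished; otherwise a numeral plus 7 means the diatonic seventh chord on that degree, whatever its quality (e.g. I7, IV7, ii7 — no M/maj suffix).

bVI

Stacked in thirds the chord is F-A-C: a major triad on F.
F is the lowered sixth degree of A major (diatonic 6 would be F#). This is a major triad on the lowered sixth degree, borrowed from the parallel minor.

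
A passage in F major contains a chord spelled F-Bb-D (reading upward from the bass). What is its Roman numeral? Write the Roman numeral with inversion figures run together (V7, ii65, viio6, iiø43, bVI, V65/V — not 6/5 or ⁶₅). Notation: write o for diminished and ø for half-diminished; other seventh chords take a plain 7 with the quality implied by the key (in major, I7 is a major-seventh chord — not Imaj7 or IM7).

The pitches Bb-D-F form a major triad rooted on Bb.
In F major, Bb is the subdominant; the diatonic major triad there is IV.
With F in the bass the chord is in second inversion, so the figured bass is 64.

IV64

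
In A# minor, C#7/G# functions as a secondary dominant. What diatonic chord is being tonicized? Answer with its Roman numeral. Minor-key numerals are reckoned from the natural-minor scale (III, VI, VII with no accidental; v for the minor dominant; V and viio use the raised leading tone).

VI

The chord is a dominant seventh chord on C#.
A dominant resolves down a perfect fifth: C# → F#. In A# minor, F# is scale degree 6, i.e. VI.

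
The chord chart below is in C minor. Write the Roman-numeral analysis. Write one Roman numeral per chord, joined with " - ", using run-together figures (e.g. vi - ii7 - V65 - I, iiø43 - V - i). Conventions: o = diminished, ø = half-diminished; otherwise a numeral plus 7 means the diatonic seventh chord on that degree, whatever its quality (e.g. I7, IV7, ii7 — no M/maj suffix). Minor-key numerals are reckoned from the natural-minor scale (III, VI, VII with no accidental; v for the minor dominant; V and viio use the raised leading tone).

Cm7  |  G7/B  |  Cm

i7 - V65 - i

Cm7 has root C, degree 1 in C minor, so i7.
G7/B: dominant seventh chord on G = scale degree 5 → V65.
Cm has root C, degree 1 in C minor, so i.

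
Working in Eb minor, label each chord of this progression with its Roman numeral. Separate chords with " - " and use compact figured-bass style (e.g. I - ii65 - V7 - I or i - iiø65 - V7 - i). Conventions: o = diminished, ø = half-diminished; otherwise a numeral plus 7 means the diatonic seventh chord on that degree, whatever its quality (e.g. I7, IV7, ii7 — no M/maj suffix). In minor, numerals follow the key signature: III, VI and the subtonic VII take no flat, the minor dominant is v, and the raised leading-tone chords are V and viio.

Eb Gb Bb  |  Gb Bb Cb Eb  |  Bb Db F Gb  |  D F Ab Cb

i - VI43 - III65 - viio7

Eb-Gb-Bb has root Eb, degree 1 in Eb minor, so i.
Gb-Bb-Cb-Eb: root Cb is the submediant; major seventh chord there is VI43.
Bb-Db-F-Gb: major seventh chord on Gb = scale degree 3 → III65.
D-F-Ab-Cb: fully diminished seventh chord on D = scale degree 7 → viio7.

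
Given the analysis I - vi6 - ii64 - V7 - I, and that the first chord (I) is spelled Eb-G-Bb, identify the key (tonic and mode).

Eb major

The anchor chord is a major triad on Eb, labeled I.
If Eb is scale degree 1 and the mode makes that degree carry a major triad, the tonic is Eb and the mode is major.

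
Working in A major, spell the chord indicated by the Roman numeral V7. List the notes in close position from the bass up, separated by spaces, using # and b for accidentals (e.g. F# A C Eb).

E G# B D

The numeral's case and figure indicate a dominant seventh chord. In A major its root, the fifth degree, is E.
Stacking thirds from E gives E-G#-B-D.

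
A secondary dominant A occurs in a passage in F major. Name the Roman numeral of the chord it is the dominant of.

vi

The chord is a major triad on A.
A dominant resolves down a perfect fifth: A → D. In F major, D is scale degree 6, i.e. vi.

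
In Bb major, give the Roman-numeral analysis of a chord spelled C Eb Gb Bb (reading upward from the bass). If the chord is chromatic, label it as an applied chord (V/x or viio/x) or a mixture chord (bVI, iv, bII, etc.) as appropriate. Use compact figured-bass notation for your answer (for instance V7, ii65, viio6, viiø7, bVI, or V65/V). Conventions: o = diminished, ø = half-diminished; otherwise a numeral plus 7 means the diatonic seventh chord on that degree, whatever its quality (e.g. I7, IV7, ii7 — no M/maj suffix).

iiø7

Stacked in thirds the chord is C-Eb-Gb-Bb: a half-diminished seventh chord on C.
C is the second degree of Bb major. This is the half-diminished supertonic seventh, borrowed from the parallel minor.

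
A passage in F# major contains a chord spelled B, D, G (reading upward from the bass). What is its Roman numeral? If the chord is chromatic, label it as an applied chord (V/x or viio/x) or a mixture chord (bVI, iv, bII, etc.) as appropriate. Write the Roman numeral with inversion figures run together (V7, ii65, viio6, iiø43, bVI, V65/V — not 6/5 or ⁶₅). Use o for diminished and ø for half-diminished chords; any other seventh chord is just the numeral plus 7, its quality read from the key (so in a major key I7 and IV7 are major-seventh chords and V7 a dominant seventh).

bII6

The pitches G-B-D form a major triad rooted on G.
G is the lowered second degree of F# major (diatonic 2 would be G#). This is the Neapolitan sixth — a major triad on the lowered second degree, here in its customary first inversion.
With B in the bass the chord is in first inversion, so the figured bass is 6.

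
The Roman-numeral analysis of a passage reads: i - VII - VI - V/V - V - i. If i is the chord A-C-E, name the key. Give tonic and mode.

The chord Am is a minor triad rooted on A; its label is i.
If A is scale degree 1 and the mode makes that degree carry a minor triad, the tonic is A and the mode is minor.

A minor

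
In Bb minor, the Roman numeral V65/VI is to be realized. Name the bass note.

F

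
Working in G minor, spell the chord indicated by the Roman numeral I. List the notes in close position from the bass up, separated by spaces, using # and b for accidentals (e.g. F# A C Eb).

G B D

I is the major tonic (Picardy third), borrowed from the parallel major. In G minor that root is G.
So the chord is G-B-D.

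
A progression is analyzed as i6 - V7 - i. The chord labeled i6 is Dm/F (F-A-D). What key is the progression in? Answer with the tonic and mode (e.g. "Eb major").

The chord Dm/F is a minor triad rooted on D; its label is i6.
If D is scale degree 1 and the mode makes that degree carry a minor triad, the tonic is D and the mode is minor.

D minor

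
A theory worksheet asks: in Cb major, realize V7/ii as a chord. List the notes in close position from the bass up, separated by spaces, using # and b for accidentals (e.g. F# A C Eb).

The slash means an applied dominant: we want the dominant of ii. In Cb major, ii is Db minor, and its dominant is built on Ab.
Building a dominant seventh chord on Ab gives Ab-C-Eb-Gb.

Ab C Eb Gb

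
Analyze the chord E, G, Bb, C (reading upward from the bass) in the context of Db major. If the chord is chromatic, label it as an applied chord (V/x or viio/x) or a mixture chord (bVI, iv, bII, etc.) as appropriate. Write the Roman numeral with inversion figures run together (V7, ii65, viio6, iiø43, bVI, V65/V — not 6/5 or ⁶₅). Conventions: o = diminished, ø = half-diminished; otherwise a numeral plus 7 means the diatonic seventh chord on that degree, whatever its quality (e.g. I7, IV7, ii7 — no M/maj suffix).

V65/iii

The pitches C-E-G-Bb form a dominant seventh chord rooted on C.
C is not a diatonic chord root with this quality in Db major, but it lies a perfect fifth above F (iii), so the chord functions as an applied dominant of iii.
With E in the bass the chord is in first inversion, so the figured bass is 65.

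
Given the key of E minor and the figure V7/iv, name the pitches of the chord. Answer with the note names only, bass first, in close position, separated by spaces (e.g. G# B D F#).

E G# B D

The slash means an applied dominant: we want the dominant of iv. In E minor, iv is A minor, and its dominant is built on E.
Building a dominant seventh chord on E gives E-G#-B-D.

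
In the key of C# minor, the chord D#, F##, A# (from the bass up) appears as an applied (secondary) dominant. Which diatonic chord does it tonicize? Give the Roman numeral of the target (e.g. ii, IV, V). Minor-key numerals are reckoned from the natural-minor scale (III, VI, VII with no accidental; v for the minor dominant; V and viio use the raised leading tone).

V

The chord is a major triad on D#.
A dominant resolves down a perfect fifth: D# → G#. In C# minor, G# is scale degree 5, i.e. V.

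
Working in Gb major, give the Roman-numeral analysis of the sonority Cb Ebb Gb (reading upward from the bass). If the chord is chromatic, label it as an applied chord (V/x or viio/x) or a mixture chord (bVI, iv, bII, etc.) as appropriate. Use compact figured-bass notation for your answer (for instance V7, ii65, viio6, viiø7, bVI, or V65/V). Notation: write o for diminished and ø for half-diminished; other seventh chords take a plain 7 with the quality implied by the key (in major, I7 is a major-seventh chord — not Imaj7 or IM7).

iv

The pitches Cb-Ebb-Gb form a minor triad rooted on Cb.
Cb is the fourth degree of Gb major. This is the minor subdominant, borrowed from the parallel minor.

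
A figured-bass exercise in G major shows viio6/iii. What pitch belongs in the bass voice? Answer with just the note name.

C#

The applied chord viio6/iii is rooted on A#: A#-C#-E.
The figure 6 means first inversion — the third is in the bass.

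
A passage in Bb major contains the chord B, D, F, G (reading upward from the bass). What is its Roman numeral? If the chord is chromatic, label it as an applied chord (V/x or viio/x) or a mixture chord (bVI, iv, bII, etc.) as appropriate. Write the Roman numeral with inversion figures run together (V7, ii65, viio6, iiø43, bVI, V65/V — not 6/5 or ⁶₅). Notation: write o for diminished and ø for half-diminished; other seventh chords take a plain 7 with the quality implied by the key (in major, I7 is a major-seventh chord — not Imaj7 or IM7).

V65/ii

Stacked in thirds the chord is G-B-D-F: a dominant seventh chord on G.
G is not a diatonic chord root with this quality in Bb major, but it lies a perfect fifth above C (ii), so the chord functions as an applied dominant of ii.
With B in the bass the chord is in first inversion, so the figured bass is 65.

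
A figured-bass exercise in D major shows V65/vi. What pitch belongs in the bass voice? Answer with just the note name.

The applied chord V65/vi is rooted on F#: F#-A#-C#-E.
The figure 65 means first inversion — the third is in the bass.

A#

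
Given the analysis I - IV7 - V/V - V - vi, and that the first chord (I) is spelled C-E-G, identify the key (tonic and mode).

I is given as C-E-G — a major triad with root C.
If C is scale degree 1 and the mode makes that degree carry a major triad, the tonic is C and the mode is major.

C major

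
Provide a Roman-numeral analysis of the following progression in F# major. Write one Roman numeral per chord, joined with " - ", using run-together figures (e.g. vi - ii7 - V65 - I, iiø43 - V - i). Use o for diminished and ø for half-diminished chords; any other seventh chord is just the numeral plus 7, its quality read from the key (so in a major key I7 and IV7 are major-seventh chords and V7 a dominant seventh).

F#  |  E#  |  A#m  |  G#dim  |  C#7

I - V/iii - iii - iio - V7

F#: root F# is the tonic; major triad there is I.
E#: a major triad on E#, the applied dominant of iii → V/iii.
A#m: minor triad on A# = scale degree 3 → iii.
G#dim: diminished triad on G# — chromatic; iio (borrowed from the parallel minor).
C#7: dominant seventh chord on C# = scale degree 5 → V7.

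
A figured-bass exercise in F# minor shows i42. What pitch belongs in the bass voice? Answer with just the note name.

i in F# minor has root F#; the chord is F#-A-C#-E.
The figure 42 means third inversion — the seventh is in the bass.

E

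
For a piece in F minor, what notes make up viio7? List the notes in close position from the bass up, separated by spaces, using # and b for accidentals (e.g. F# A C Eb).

In F minor, the leading-tone chord is built on the raised seventh degree, E.
That chord is spelled E-G-Bb-Db.

E G Bb Db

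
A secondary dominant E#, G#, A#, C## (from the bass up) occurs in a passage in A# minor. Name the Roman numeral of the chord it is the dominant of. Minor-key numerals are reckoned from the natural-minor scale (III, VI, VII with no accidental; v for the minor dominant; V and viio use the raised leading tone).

iv

The chord is a dominant seventh chord on A#.
A dominant resolves down a perfect fifth: A# → D#. In A# minor, D# is scale degree 4, i.e. iv.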